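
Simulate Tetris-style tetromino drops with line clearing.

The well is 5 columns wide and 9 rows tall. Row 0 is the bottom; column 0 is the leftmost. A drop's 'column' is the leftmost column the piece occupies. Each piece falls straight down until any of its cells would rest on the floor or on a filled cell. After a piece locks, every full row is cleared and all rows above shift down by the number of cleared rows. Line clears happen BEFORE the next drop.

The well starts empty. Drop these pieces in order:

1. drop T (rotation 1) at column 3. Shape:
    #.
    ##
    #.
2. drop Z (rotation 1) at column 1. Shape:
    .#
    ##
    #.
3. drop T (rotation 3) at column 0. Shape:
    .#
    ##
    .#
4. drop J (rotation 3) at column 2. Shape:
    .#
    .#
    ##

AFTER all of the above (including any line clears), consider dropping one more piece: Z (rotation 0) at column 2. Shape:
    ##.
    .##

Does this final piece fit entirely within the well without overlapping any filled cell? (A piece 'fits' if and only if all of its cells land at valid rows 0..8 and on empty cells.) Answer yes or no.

Drop 1: T rot1 at col 3 lands with bottom-row=0; cleared 0 line(s) (total 0); column heights now [0 0 0 3 2], max=3
Drop 2: Z rot1 at col 1 lands with bottom-row=0; cleared 0 line(s) (total 0); column heights now [0 2 3 3 2], max=3
Drop 3: T rot3 at col 0 lands with bottom-row=2; cleared 0 line(s) (total 0); column heights now [4 5 3 3 2], max=5
Drop 4: J rot3 at col 2 lands with bottom-row=3; cleared 0 line(s) (total 0); column heights now [4 5 4 6 2], max=6
Test piece Z rot0 at col 2 (width 3): heights before test = [4 5 4 6 2]; fits = True

Answer: yes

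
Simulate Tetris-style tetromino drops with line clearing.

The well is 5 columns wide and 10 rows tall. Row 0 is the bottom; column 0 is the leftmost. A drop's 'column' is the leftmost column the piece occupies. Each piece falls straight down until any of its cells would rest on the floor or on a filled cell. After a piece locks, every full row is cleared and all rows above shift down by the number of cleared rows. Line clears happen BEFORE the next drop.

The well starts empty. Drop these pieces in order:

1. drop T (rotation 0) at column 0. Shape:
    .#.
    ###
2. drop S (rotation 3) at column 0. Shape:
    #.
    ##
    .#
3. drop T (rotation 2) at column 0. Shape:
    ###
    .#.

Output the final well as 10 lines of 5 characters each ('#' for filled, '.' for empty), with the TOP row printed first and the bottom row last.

Drop 1: T rot0 at col 0 lands with bottom-row=0; cleared 0 line(s) (total 0); column heights now [1 2 1 0 0], max=2
Drop 2: S rot3 at col 0 lands with bottom-row=2; cleared 0 line(s) (total 0); column heights now [5 4 1 0 0], max=5
Drop 3: T rot2 at col 0 lands with bottom-row=4; cleared 0 line(s) (total 0); column heights now [6 6 6 0 0], max=6

Answer: .....
.....
.....
.....
###..
##...
##...
.#...
.#...
###..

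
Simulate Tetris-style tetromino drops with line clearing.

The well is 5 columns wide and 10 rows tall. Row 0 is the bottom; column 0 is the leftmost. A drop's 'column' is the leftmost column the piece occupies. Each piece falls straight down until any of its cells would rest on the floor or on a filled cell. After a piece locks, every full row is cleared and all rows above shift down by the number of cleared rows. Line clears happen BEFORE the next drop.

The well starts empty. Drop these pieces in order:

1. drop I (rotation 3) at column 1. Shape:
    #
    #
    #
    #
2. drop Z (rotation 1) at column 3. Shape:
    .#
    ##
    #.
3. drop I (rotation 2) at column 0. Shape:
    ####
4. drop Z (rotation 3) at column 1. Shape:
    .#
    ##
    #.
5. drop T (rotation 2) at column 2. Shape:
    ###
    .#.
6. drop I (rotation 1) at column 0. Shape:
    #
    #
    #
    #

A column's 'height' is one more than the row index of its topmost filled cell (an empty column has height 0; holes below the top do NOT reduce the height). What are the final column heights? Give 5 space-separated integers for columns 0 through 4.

Drop 1: I rot3 at col 1 lands with bottom-row=0; cleared 0 line(s) (total 0); column heights now [0 4 0 0 0], max=4
Drop 2: Z rot1 at col 3 lands with bottom-row=0; cleared 0 line(s) (total 0); column heights now [0 4 0 2 3], max=4
Drop 3: I rot2 at col 0 lands with bottom-row=4; cleared 0 line(s) (total 0); column heights now [5 5 5 5 3], max=5
Drop 4: Z rot3 at col 1 lands with bottom-row=5; cleared 0 line(s) (total 0); column heights now [5 7 8 5 3], max=8
Drop 5: T rot2 at col 2 lands with bottom-row=7; cleared 0 line(s) (total 0); column heights now [5 7 9 9 9], max=9
Drop 6: I rot1 at col 0 lands with bottom-row=5; cleared 0 line(s) (total 0); column heights now [9 7 9 9 9], max=9

Answer: 9 7 9 9 9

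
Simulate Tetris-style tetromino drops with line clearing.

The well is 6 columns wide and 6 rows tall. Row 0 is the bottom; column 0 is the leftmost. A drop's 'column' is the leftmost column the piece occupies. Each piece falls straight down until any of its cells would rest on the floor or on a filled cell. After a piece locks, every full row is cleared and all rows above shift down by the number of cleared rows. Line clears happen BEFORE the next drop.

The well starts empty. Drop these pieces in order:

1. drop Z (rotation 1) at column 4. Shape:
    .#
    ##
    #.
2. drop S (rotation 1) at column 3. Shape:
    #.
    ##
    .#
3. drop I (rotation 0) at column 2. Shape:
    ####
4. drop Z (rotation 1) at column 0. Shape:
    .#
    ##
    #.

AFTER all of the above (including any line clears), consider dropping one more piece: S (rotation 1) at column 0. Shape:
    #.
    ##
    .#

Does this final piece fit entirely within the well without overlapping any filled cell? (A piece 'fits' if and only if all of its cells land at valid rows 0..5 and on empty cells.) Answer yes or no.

Answer: yes

Derivation:
Drop 1: Z rot1 at col 4 lands with bottom-row=0; cleared 0 line(s) (total 0); column heights now [0 0 0 0 2 3], max=3
Drop 2: S rot1 at col 3 lands with bottom-row=2; cleared 0 line(s) (total 0); column heights now [0 0 0 5 4 3], max=5
Drop 3: I rot0 at col 2 lands with bottom-row=5; cleared 0 line(s) (total 0); column heights now [0 0 6 6 6 6], max=6
Drop 4: Z rot1 at col 0 lands with bottom-row=0; cleared 0 line(s) (total 0); column heights now [2 3 6 6 6 6], max=6
Test piece S rot1 at col 0 (width 2): heights before test = [2 3 6 6 6 6]; fits = True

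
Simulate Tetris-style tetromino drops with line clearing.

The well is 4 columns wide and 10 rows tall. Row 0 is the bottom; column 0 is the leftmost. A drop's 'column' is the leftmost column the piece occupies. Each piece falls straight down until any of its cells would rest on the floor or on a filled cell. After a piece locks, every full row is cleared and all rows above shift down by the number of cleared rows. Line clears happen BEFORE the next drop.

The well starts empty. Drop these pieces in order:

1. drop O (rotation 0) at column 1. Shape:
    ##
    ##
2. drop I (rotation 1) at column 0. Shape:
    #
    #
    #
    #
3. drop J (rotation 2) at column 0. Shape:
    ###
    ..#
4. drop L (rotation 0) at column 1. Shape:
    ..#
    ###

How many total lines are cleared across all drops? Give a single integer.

Drop 1: O rot0 at col 1 lands with bottom-row=0; cleared 0 line(s) (total 0); column heights now [0 2 2 0], max=2
Drop 2: I rot1 at col 0 lands with bottom-row=0; cleared 0 line(s) (total 0); column heights now [4 2 2 0], max=4
Drop 3: J rot2 at col 0 lands with bottom-row=3; cleared 0 line(s) (total 0); column heights now [5 5 5 0], max=5
Drop 4: L rot0 at col 1 lands with bottom-row=5; cleared 0 line(s) (total 0); column heights now [5 6 6 7], max=7

Answer: 0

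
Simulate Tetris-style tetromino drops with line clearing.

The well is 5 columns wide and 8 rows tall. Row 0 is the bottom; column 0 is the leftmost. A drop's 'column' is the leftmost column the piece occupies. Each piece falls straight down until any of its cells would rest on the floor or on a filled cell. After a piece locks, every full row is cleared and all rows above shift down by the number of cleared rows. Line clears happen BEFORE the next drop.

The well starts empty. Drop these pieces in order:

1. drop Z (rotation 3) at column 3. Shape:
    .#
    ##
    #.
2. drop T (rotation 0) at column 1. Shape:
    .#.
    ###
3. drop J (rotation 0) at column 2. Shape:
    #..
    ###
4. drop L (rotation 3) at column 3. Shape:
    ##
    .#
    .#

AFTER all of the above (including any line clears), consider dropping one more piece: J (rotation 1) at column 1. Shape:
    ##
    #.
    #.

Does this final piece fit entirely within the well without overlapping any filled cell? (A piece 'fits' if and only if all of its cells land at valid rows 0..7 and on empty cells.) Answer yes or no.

Answer: yes

Derivation:
Drop 1: Z rot3 at col 3 lands with bottom-row=0; cleared 0 line(s) (total 0); column heights now [0 0 0 2 3], max=3
Drop 2: T rot0 at col 1 lands with bottom-row=2; cleared 0 line(s) (total 0); column heights now [0 3 4 3 3], max=4
Drop 3: J rot0 at col 2 lands with bottom-row=4; cleared 0 line(s) (total 0); column heights now [0 3 6 5 5], max=6
Drop 4: L rot3 at col 3 lands with bottom-row=5; cleared 0 line(s) (total 0); column heights now [0 3 6 8 8], max=8
Test piece J rot1 at col 1 (width 2): heights before test = [0 3 6 8 8]; fits = True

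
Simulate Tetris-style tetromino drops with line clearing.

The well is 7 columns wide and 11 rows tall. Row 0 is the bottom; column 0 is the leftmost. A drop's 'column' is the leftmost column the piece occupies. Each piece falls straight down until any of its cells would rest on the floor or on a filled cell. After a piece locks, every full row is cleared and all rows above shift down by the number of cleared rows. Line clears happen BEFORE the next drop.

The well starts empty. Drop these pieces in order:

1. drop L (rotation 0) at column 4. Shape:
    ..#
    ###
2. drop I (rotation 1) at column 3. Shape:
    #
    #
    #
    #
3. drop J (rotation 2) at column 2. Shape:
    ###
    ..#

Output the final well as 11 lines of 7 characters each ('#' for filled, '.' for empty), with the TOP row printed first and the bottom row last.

Drop 1: L rot0 at col 4 lands with bottom-row=0; cleared 0 line(s) (total 0); column heights now [0 0 0 0 1 1 2], max=2
Drop 2: I rot1 at col 3 lands with bottom-row=0; cleared 0 line(s) (total 0); column heights now [0 0 0 4 1 1 2], max=4
Drop 3: J rot2 at col 2 lands with bottom-row=3; cleared 0 line(s) (total 0); column heights now [0 0 5 5 5 1 2], max=5

Answer: .......
.......
.......
.......
.......
.......
..###..
...##..
...#...
...#..#
...####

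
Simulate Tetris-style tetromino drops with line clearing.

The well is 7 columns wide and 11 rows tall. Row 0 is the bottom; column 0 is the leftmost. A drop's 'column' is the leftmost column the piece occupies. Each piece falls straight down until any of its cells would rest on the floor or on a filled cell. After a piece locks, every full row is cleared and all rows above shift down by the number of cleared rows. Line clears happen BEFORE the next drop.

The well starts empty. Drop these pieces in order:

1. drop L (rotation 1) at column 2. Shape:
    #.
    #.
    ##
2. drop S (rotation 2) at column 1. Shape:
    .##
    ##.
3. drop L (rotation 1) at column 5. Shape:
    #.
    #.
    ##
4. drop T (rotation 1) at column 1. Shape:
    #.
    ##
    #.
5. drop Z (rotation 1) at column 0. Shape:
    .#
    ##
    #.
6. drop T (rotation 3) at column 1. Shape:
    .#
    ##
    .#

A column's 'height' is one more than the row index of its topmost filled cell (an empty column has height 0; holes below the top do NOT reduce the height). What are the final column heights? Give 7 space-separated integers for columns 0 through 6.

Drop 1: L rot1 at col 2 lands with bottom-row=0; cleared 0 line(s) (total 0); column heights now [0 0 3 1 0 0 0], max=3
Drop 2: S rot2 at col 1 lands with bottom-row=3; cleared 0 line(s) (total 0); column heights now [0 4 5 5 0 0 0], max=5
Drop 3: L rot1 at col 5 lands with bottom-row=0; cleared 0 line(s) (total 0); column heights now [0 4 5 5 0 3 1], max=5
Drop 4: T rot1 at col 1 lands with bottom-row=4; cleared 0 line(s) (total 0); column heights now [0 7 6 5 0 3 1], max=7
Drop 5: Z rot1 at col 0 lands with bottom-row=6; cleared 0 line(s) (total 0); column heights now [8 9 6 5 0 3 1], max=9
Drop 6: T rot3 at col 1 lands with bottom-row=8; cleared 0 line(s) (total 0); column heights now [8 10 11 5 0 3 1], max=11

Answer: 8 10 11 5 0 3 1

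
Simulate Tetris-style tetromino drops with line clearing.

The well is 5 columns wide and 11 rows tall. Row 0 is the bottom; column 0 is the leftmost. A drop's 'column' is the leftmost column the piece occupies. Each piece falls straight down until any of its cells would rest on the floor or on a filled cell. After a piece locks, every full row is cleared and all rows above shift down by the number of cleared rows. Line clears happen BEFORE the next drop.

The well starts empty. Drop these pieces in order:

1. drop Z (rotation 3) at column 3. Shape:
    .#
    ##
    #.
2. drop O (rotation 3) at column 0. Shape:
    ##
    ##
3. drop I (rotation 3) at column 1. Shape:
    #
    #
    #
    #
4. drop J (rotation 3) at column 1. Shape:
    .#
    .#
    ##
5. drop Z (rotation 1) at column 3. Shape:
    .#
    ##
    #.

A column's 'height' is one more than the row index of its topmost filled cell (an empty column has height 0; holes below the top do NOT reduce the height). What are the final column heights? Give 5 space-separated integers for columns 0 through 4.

Answer: 2 7 9 4 5

Derivation:
Drop 1: Z rot3 at col 3 lands with bottom-row=0; cleared 0 line(s) (total 0); column heights now [0 0 0 2 3], max=3
Drop 2: O rot3 at col 0 lands with bottom-row=0; cleared 0 line(s) (total 0); column heights now [2 2 0 2 3], max=3
Drop 3: I rot3 at col 1 lands with bottom-row=2; cleared 0 line(s) (total 0); column heights now [2 6 0 2 3], max=6
Drop 4: J rot3 at col 1 lands with bottom-row=6; cleared 0 line(s) (total 0); column heights now [2 7 9 2 3], max=9
Drop 5: Z rot1 at col 3 lands with bottom-row=2; cleared 0 line(s) (total 0); column heights now [2 7 9 4 5], max=9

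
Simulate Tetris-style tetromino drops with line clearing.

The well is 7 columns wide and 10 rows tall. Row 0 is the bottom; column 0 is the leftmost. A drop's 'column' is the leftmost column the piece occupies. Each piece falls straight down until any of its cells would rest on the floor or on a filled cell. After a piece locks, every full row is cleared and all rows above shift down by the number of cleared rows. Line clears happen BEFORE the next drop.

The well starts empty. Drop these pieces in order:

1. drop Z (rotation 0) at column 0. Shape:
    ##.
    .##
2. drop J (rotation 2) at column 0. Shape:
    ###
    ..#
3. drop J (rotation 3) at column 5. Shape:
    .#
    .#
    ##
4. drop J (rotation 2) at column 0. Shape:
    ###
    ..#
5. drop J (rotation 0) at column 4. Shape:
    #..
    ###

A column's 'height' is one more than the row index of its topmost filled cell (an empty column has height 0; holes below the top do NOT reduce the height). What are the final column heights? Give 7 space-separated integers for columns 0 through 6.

Drop 1: Z rot0 at col 0 lands with bottom-row=0; cleared 0 line(s) (total 0); column heights now [2 2 1 0 0 0 0], max=2
Drop 2: J rot2 at col 0 lands with bottom-row=1; cleared 0 line(s) (total 0); column heights now [3 3 3 0 0 0 0], max=3
Drop 3: J rot3 at col 5 lands with bottom-row=0; cleared 0 line(s) (total 0); column heights now [3 3 3 0 0 1 3], max=3
Drop 4: J rot2 at col 0 lands with bottom-row=3; cleared 0 line(s) (total 0); column heights now [5 5 5 0 0 1 3], max=5
Drop 5: J rot0 at col 4 lands with bottom-row=3; cleared 0 line(s) (total 0); column heights now [5 5 5 0 5 4 4], max=5

Answer: 5 5 5 0 5 4 4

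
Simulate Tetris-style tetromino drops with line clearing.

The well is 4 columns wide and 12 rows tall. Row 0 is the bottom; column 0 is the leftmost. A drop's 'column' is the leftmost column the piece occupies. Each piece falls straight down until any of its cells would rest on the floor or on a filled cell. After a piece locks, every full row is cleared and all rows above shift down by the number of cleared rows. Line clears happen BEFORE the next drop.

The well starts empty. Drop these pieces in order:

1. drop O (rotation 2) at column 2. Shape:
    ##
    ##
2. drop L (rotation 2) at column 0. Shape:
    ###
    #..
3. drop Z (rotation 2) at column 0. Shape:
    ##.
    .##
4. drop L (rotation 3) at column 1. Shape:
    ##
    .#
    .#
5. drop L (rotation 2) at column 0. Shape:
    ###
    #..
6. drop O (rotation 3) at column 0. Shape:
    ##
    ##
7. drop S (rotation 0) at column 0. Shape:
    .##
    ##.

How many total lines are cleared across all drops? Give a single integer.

Drop 1: O rot2 at col 2 lands with bottom-row=0; cleared 0 line(s) (total 0); column heights now [0 0 2 2], max=2
Drop 2: L rot2 at col 0 lands with bottom-row=1; cleared 0 line(s) (total 0); column heights now [3 3 3 2], max=3
Drop 3: Z rot2 at col 0 lands with bottom-row=3; cleared 0 line(s) (total 0); column heights now [5 5 4 2], max=5
Drop 4: L rot3 at col 1 lands with bottom-row=4; cleared 0 line(s) (total 0); column heights now [5 7 7 2], max=7
Drop 5: L rot2 at col 0 lands with bottom-row=6; cleared 0 line(s) (total 0); column heights now [8 8 8 2], max=8
Drop 6: O rot3 at col 0 lands with bottom-row=8; cleared 0 line(s) (total 0); column heights now [10 10 8 2], max=10
Drop 7: S rot0 at col 0 lands with bottom-row=10; cleared 0 line(s) (total 0); column heights now [11 12 12 2], max=12

Answer: 0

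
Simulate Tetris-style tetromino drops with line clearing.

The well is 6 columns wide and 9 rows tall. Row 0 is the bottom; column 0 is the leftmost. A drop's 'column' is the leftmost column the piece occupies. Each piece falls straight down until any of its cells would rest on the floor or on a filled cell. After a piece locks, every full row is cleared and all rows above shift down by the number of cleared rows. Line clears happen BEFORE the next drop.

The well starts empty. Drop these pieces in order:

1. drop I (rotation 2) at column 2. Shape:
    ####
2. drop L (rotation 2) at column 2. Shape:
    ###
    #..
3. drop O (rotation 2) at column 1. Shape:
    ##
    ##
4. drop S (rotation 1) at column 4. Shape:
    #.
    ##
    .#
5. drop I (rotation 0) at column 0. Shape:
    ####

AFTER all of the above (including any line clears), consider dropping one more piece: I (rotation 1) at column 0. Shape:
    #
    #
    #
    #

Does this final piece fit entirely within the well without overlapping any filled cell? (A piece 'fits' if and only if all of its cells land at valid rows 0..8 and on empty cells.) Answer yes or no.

Answer: no

Derivation:
Drop 1: I rot2 at col 2 lands with bottom-row=0; cleared 0 line(s) (total 0); column heights now [0 0 1 1 1 1], max=1
Drop 2: L rot2 at col 2 lands with bottom-row=1; cleared 0 line(s) (total 0); column heights now [0 0 3 3 3 1], max=3
Drop 3: O rot2 at col 1 lands with bottom-row=3; cleared 0 line(s) (total 0); column heights now [0 5 5 3 3 1], max=5
Drop 4: S rot1 at col 4 lands with bottom-row=2; cleared 0 line(s) (total 0); column heights now [0 5 5 3 5 4], max=5
Drop 5: I rot0 at col 0 lands with bottom-row=5; cleared 0 line(s) (total 0); column heights now [6 6 6 6 5 4], max=6
Test piece I rot1 at col 0 (width 1): heights before test = [6 6 6 6 5 4]; fits = False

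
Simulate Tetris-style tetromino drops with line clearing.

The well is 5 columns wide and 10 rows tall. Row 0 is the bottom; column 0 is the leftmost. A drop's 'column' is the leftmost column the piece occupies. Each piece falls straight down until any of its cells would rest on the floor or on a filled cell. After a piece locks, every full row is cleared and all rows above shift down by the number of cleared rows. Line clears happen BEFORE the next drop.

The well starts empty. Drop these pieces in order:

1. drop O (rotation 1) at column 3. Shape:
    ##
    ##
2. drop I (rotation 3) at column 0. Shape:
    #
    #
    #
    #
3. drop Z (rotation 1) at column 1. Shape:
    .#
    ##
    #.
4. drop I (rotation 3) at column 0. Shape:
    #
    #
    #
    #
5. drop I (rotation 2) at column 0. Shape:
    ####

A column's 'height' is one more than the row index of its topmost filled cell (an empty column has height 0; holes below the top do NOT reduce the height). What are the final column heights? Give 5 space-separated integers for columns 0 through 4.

Drop 1: O rot1 at col 3 lands with bottom-row=0; cleared 0 line(s) (total 0); column heights now [0 0 0 2 2], max=2
Drop 2: I rot3 at col 0 lands with bottom-row=0; cleared 0 line(s) (total 0); column heights now [4 0 0 2 2], max=4
Drop 3: Z rot1 at col 1 lands with bottom-row=0; cleared 1 line(s) (total 1); column heights now [3 1 2 1 1], max=3
Drop 4: I rot3 at col 0 lands with bottom-row=3; cleared 0 line(s) (total 1); column heights now [7 1 2 1 1], max=7
Drop 5: I rot2 at col 0 lands with bottom-row=7; cleared 0 line(s) (total 1); column heights now [8 8 8 8 1], max=8

Answer: 8 8 8 8 1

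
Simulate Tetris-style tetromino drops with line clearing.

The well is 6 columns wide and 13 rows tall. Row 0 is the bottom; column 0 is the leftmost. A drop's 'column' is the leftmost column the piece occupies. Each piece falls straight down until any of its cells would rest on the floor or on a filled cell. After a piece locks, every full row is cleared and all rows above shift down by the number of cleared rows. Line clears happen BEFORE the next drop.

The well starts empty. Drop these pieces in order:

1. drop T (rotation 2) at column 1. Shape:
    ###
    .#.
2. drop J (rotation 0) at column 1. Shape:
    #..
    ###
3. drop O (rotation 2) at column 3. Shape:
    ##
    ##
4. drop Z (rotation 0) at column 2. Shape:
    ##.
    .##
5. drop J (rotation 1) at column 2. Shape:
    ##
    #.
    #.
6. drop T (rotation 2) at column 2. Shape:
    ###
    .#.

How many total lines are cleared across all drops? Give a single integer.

Drop 1: T rot2 at col 1 lands with bottom-row=0; cleared 0 line(s) (total 0); column heights now [0 2 2 2 0 0], max=2
Drop 2: J rot0 at col 1 lands with bottom-row=2; cleared 0 line(s) (total 0); column heights now [0 4 3 3 0 0], max=4
Drop 3: O rot2 at col 3 lands with bottom-row=3; cleared 0 line(s) (total 0); column heights now [0 4 3 5 5 0], max=5
Drop 4: Z rot0 at col 2 lands with bottom-row=5; cleared 0 line(s) (total 0); column heights now [0 4 7 7 6 0], max=7
Drop 5: J rot1 at col 2 lands with bottom-row=7; cleared 0 line(s) (total 0); column heights now [0 4 10 10 6 0], max=10
Drop 6: T rot2 at col 2 lands with bottom-row=10; cleared 0 line(s) (total 0); column heights now [0 4 12 12 12 0], max=12

Answer: 0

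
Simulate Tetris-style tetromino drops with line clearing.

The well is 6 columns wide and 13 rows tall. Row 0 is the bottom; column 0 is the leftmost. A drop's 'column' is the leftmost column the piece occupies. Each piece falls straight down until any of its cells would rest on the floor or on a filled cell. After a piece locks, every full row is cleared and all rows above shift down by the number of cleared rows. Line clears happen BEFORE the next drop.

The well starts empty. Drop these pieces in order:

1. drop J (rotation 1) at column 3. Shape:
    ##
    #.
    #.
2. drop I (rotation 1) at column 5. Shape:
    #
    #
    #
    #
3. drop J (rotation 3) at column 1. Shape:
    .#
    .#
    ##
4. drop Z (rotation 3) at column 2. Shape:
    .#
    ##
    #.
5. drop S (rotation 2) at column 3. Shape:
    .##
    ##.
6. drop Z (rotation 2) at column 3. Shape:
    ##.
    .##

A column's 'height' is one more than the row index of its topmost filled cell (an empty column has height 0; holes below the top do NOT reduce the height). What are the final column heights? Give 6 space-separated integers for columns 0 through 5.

Drop 1: J rot1 at col 3 lands with bottom-row=0; cleared 0 line(s) (total 0); column heights now [0 0 0 3 3 0], max=3
Drop 2: I rot1 at col 5 lands with bottom-row=0; cleared 0 line(s) (total 0); column heights now [0 0 0 3 3 4], max=4
Drop 3: J rot3 at col 1 lands with bottom-row=0; cleared 0 line(s) (total 0); column heights now [0 1 3 3 3 4], max=4
Drop 4: Z rot3 at col 2 lands with bottom-row=3; cleared 0 line(s) (total 0); column heights now [0 1 5 6 3 4], max=6
Drop 5: S rot2 at col 3 lands with bottom-row=6; cleared 0 line(s) (total 0); column heights now [0 1 5 7 8 8], max=8
Drop 6: Z rot2 at col 3 lands with bottom-row=8; cleared 0 line(s) (total 0); column heights now [0 1 5 10 10 9], max=10

Answer: 0 1 5 10 10 9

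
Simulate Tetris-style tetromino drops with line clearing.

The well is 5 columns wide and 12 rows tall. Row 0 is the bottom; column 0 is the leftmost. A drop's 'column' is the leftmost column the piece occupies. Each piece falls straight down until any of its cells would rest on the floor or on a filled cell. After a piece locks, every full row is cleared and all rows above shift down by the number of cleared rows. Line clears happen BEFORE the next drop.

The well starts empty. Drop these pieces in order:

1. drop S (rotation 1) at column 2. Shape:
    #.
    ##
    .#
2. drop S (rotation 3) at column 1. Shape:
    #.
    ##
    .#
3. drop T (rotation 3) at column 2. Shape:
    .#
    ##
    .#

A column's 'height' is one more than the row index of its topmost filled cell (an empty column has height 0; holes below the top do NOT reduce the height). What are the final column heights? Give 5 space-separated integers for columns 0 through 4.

Drop 1: S rot1 at col 2 lands with bottom-row=0; cleared 0 line(s) (total 0); column heights now [0 0 3 2 0], max=3
Drop 2: S rot3 at col 1 lands with bottom-row=3; cleared 0 line(s) (total 0); column heights now [0 6 5 2 0], max=6
Drop 3: T rot3 at col 2 lands with bottom-row=4; cleared 0 line(s) (total 0); column heights now [0 6 6 7 0], max=7

Answer: 0 6 6 7 0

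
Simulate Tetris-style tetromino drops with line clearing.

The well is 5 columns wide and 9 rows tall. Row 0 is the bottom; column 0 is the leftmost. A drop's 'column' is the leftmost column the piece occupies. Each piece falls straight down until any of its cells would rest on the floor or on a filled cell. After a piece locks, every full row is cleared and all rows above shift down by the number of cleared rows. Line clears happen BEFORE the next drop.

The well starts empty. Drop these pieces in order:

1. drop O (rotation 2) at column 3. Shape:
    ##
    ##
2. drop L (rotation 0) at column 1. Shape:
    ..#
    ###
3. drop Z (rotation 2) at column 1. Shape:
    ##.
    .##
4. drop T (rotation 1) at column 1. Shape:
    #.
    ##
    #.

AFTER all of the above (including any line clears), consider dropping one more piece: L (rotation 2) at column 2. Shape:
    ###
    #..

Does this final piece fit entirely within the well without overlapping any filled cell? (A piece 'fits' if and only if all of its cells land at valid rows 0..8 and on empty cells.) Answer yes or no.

Drop 1: O rot2 at col 3 lands with bottom-row=0; cleared 0 line(s) (total 0); column heights now [0 0 0 2 2], max=2
Drop 2: L rot0 at col 1 lands with bottom-row=2; cleared 0 line(s) (total 0); column heights now [0 3 3 4 2], max=4
Drop 3: Z rot2 at col 1 lands with bottom-row=4; cleared 0 line(s) (total 0); column heights now [0 6 6 5 2], max=6
Drop 4: T rot1 at col 1 lands with bottom-row=6; cleared 0 line(s) (total 0); column heights now [0 9 8 5 2], max=9
Test piece L rot2 at col 2 (width 3): heights before test = [0 9 8 5 2]; fits = False

Answer: no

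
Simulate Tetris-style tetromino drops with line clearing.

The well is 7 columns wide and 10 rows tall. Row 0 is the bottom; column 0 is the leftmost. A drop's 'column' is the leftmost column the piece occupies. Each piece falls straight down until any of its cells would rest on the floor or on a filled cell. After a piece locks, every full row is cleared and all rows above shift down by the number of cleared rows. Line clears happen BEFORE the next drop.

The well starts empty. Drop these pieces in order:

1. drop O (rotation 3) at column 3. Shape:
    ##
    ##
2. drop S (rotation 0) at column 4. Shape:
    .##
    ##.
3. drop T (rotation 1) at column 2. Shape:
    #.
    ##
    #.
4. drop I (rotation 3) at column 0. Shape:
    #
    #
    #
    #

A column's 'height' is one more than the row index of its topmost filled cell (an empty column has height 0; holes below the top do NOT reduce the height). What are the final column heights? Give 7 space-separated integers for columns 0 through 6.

Answer: 4 0 4 3 3 4 4

Derivation:
Drop 1: O rot3 at col 3 lands with bottom-row=0; cleared 0 line(s) (total 0); column heights now [0 0 0 2 2 0 0], max=2
Drop 2: S rot0 at col 4 lands with bottom-row=2; cleared 0 line(s) (total 0); column heights now [0 0 0 2 3 4 4], max=4
Drop 3: T rot1 at col 2 lands with bottom-row=1; cleared 0 line(s) (total 0); column heights now [0 0 4 3 3 4 4], max=4
Drop 4: I rot3 at col 0 lands with bottom-row=0; cleared 0 line(s) (total 0); column heights now [4 0 4 3 3 4 4], max=4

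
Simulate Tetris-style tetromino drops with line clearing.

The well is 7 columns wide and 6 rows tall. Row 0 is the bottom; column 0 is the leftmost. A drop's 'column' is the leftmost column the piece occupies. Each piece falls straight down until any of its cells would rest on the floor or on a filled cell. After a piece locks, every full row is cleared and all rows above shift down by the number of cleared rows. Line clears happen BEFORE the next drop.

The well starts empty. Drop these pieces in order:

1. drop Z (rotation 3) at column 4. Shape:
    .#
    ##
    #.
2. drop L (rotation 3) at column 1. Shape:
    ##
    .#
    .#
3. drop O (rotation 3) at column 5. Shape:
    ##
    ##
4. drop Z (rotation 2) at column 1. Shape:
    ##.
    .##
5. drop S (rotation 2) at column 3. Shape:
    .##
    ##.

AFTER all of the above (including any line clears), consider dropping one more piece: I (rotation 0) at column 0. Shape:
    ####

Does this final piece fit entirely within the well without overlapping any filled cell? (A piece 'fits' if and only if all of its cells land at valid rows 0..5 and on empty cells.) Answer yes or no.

Drop 1: Z rot3 at col 4 lands with bottom-row=0; cleared 0 line(s) (total 0); column heights now [0 0 0 0 2 3 0], max=3
Drop 2: L rot3 at col 1 lands with bottom-row=0; cleared 0 line(s) (total 0); column heights now [0 3 3 0 2 3 0], max=3
Drop 3: O rot3 at col 5 lands with bottom-row=3; cleared 0 line(s) (total 0); column heights now [0 3 3 0 2 5 5], max=5
Drop 4: Z rot2 at col 1 lands with bottom-row=3; cleared 0 line(s) (total 0); column heights now [0 5 5 4 2 5 5], max=5
Drop 5: S rot2 at col 3 lands with bottom-row=4; cleared 0 line(s) (total 0); column heights now [0 5 5 5 6 6 5], max=6
Test piece I rot0 at col 0 (width 4): heights before test = [0 5 5 5 6 6 5]; fits = True

Answer: yes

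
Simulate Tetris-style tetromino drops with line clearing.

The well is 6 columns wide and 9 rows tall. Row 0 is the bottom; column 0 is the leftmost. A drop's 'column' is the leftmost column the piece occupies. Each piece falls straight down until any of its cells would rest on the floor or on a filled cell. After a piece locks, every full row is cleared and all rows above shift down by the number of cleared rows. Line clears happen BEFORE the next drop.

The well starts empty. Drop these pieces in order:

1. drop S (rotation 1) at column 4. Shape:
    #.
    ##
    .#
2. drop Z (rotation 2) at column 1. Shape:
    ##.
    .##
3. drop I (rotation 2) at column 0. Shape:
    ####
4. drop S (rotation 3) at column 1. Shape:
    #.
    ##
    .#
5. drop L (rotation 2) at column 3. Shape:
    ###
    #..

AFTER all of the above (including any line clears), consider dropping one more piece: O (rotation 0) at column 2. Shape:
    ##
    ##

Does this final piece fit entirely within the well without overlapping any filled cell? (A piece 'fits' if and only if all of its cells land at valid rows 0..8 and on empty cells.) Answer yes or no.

Drop 1: S rot1 at col 4 lands with bottom-row=0; cleared 0 line(s) (total 0); column heights now [0 0 0 0 3 2], max=3
Drop 2: Z rot2 at col 1 lands with bottom-row=0; cleared 0 line(s) (total 0); column heights now [0 2 2 1 3 2], max=3
Drop 3: I rot2 at col 0 lands with bottom-row=2; cleared 0 line(s) (total 0); column heights now [3 3 3 3 3 2], max=3
Drop 4: S rot3 at col 1 lands with bottom-row=3; cleared 0 line(s) (total 0); column heights now [3 6 5 3 3 2], max=6
Drop 5: L rot2 at col 3 lands with bottom-row=3; cleared 0 line(s) (total 0); column heights now [3 6 5 5 5 5], max=6
Test piece O rot0 at col 2 (width 2): heights before test = [3 6 5 5 5 5]; fits = True

Answer: yes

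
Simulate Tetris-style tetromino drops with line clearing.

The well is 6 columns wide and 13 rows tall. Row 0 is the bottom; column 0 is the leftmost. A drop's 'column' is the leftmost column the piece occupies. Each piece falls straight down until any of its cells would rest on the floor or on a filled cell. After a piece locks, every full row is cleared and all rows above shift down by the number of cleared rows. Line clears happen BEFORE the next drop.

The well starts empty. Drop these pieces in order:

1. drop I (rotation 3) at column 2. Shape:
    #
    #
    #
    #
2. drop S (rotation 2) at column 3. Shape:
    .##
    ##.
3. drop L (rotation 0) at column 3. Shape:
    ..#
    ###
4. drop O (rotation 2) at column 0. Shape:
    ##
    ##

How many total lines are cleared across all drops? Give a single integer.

Answer: 0

Derivation:
Drop 1: I rot3 at col 2 lands with bottom-row=0; cleared 0 line(s) (total 0); column heights now [0 0 4 0 0 0], max=4
Drop 2: S rot2 at col 3 lands with bottom-row=0; cleared 0 line(s) (total 0); column heights now [0 0 4 1 2 2], max=4
Drop 3: L rot0 at col 3 lands with bottom-row=2; cleared 0 line(s) (total 0); column heights now [0 0 4 3 3 4], max=4
Drop 4: O rot2 at col 0 lands with bottom-row=0; cleared 0 line(s) (total 0); column heights now [2 2 4 3 3 4], max=4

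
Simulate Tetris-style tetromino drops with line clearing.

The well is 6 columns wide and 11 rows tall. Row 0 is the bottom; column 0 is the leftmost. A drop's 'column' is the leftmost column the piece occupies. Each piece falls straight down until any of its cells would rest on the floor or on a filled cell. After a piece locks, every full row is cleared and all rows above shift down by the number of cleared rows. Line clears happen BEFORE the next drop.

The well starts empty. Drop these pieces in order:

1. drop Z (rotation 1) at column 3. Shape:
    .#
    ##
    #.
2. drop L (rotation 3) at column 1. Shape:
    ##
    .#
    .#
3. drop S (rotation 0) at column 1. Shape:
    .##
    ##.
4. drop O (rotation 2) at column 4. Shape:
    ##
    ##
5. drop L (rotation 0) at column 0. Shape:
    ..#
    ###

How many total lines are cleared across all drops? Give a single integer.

Drop 1: Z rot1 at col 3 lands with bottom-row=0; cleared 0 line(s) (total 0); column heights now [0 0 0 2 3 0], max=3
Drop 2: L rot3 at col 1 lands with bottom-row=0; cleared 0 line(s) (total 0); column heights now [0 3 3 2 3 0], max=3
Drop 3: S rot0 at col 1 lands with bottom-row=3; cleared 0 line(s) (total 0); column heights now [0 4 5 5 3 0], max=5
Drop 4: O rot2 at col 4 lands with bottom-row=3; cleared 0 line(s) (total 0); column heights now [0 4 5 5 5 5], max=5
Drop 5: L rot0 at col 0 lands with bottom-row=5; cleared 0 line(s) (total 0); column heights now [6 6 7 5 5 5], max=7

Answer: 0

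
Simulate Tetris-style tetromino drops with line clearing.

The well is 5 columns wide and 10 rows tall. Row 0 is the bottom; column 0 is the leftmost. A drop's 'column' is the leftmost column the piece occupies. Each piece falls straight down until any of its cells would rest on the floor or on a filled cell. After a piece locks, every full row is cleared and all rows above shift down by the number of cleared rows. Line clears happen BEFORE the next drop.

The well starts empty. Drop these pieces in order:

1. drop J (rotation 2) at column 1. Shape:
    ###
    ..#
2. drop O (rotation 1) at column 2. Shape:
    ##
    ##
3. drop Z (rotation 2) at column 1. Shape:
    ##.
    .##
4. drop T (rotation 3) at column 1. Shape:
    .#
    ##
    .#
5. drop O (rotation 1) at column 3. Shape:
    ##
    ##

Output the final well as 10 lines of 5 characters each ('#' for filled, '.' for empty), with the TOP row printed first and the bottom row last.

Drop 1: J rot2 at col 1 lands with bottom-row=0; cleared 0 line(s) (total 0); column heights now [0 2 2 2 0], max=2
Drop 2: O rot1 at col 2 lands with bottom-row=2; cleared 0 line(s) (total 0); column heights now [0 2 4 4 0], max=4
Drop 3: Z rot2 at col 1 lands with bottom-row=4; cleared 0 line(s) (total 0); column heights now [0 6 6 5 0], max=6
Drop 4: T rot3 at col 1 lands with bottom-row=6; cleared 0 line(s) (total 0); column heights now [0 8 9 5 0], max=9
Drop 5: O rot1 at col 3 lands with bottom-row=5; cleared 0 line(s) (total 0); column heights now [0 8 9 7 7], max=9

Answer: .....
..#..
.##..
..###
.####
..##.
..##.
..##.
.###.
...#.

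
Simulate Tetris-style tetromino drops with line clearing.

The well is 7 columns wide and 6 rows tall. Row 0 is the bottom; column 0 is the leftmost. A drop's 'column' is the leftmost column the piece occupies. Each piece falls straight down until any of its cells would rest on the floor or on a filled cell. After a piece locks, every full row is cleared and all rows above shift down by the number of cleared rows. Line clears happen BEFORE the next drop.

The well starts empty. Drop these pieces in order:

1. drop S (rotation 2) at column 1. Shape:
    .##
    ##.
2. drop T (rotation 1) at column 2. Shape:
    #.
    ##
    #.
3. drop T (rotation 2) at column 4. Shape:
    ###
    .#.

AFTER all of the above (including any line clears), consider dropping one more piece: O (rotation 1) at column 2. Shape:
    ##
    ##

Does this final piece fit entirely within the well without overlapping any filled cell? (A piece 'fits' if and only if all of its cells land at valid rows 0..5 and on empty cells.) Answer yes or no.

Answer: no

Derivation:
Drop 1: S rot2 at col 1 lands with bottom-row=0; cleared 0 line(s) (total 0); column heights now [0 1 2 2 0 0 0], max=2
Drop 2: T rot1 at col 2 lands with bottom-row=2; cleared 0 line(s) (total 0); column heights now [0 1 5 4 0 0 0], max=5
Drop 3: T rot2 at col 4 lands with bottom-row=0; cleared 0 line(s) (total 0); column heights now [0 1 5 4 2 2 2], max=5
Test piece O rot1 at col 2 (width 2): heights before test = [0 1 5 4 2 2 2]; fits = False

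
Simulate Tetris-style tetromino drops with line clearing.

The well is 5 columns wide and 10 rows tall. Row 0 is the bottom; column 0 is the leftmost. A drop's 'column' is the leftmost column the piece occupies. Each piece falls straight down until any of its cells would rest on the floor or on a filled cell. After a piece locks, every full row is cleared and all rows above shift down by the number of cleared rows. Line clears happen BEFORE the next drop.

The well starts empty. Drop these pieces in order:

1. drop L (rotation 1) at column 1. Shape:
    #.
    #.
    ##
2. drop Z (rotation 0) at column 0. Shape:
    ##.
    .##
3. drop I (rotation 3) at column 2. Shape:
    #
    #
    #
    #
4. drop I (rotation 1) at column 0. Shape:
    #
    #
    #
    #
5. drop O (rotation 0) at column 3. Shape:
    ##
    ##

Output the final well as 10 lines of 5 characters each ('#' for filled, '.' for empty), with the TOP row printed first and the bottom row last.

Drop 1: L rot1 at col 1 lands with bottom-row=0; cleared 0 line(s) (total 0); column heights now [0 3 1 0 0], max=3
Drop 2: Z rot0 at col 0 lands with bottom-row=3; cleared 0 line(s) (total 0); column heights now [5 5 4 0 0], max=5
Drop 3: I rot3 at col 2 lands with bottom-row=4; cleared 0 line(s) (total 0); column heights now [5 5 8 0 0], max=8
Drop 4: I rot1 at col 0 lands with bottom-row=5; cleared 0 line(s) (total 0); column heights now [9 5 8 0 0], max=9
Drop 5: O rot0 at col 3 lands with bottom-row=0; cleared 0 line(s) (total 0); column heights now [9 5 8 2 2], max=9

Answer: .....
#....
#.#..
#.#..
#.#..
###..
.##..
.#...
.#.##
.####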